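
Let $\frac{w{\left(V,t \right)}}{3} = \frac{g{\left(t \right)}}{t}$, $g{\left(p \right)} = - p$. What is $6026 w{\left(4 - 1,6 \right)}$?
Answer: $-18078$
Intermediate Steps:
$w{\left(V,t \right)} = -3$ ($w{\left(V,t \right)} = 3 \frac{\left(-1\right) t}{t} = 3 \left(-1\right) = -3$)
$6026 w{\left(4 - 1,6 \right)} = 6026 \left(-3\right) = -18078$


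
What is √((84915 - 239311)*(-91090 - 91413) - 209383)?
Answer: √28177523805 ≈ 1.6786e+5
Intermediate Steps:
√((84915 - 239311)*(-91090 - 91413) - 209383) = √(-154396*(-182503) - 209383) = √(28177733188 - 209383) = √28177523805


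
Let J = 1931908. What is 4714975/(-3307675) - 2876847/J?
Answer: -744982912921/255604951756 ≈ -2.9146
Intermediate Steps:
4714975/(-3307675) - 2876847/J = 4714975/(-3307675) - 2876847/1931908 = 4714975*(-1/3307675) - 2876847*1/1931908 = -188599/132307 - 2876847/1931908 = -744982912921/255604951756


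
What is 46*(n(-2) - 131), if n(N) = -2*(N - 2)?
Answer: -5658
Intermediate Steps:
n(N) = 4 - 2*N (n(N) = -2*(-2 + N) = 4 - 2*N)
46*(n(-2) - 131) = 46*((4 - 2*(-2)) - 131) = 46*((4 + 4) - 131) = 46*(8 - 131) = 46*(-123) = -5658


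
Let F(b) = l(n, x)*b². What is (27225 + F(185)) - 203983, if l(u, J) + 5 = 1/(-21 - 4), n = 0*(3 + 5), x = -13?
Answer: -349252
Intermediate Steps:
n = 0 (n = 0*8 = 0)
l(u, J) = -126/25 (l(u, J) = -5 + 1/(-21 - 4) = -5 + 1/(-25) = -5 - 1/25 = -126/25)
F(b) = -126*b²/25
(27225 + F(185)) - 203983 = (27225 - 126/25*185²) - 203983 = (27225 - 126/25*34225) - 203983 = (27225 - 172494) - 203983 = -145269 - 203983 = -349252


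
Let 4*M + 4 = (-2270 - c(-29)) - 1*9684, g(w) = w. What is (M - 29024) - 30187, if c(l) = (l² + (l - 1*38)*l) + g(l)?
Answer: -251557/4 ≈ -62889.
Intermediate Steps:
c(l) = l + l² + l*(-38 + l) (c(l) = (l² + (l - 1*38)*l) + l = (l² + (l - 38)*l) + l = (l² + (-38 + l)*l) + l = (l² + l*(-38 + l)) + l = l + l² + l*(-38 + l))
M = -14713/4 (M = -1 + ((-2270 - (-29)*(-37 + 2*(-29))) - 1*9684)/4 = -1 + ((-2270 - (-29)*(-37 - 58)) - 9684)/4 = -1 + ((-2270 - (-29)*(-95)) - 9684)/4 = -1 + ((-2270 - 1*2755) - 9684)/4 = -1 + ((-2270 - 2755) - 9684)/4 = -1 + (-5025 - 9684)/4 = -1 + (¼)*(-14709) = -1 - 14709/4 = -14713/4 ≈ -3678.3)
(M - 29024) - 30187 = (-14713/4 - 29024) - 30187 = -130809/4 - 30187 = -251557/4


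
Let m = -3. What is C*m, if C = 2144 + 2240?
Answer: -13152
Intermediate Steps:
C = 4384
C*m = 4384*(-3) = -13152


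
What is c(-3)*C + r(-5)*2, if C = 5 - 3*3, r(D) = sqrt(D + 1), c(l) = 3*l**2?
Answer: -108 + 4*I ≈ -108.0 + 4.0*I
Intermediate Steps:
r(D) = sqrt(1 + D)
C = -4 (C = 5 - 9 = -4)
c(-3)*C + r(-5)*2 = (3*(-3)**2)*(-4) + sqrt(1 - 5)*2 = (3*9)*(-4) + sqrt(-4)*2 = 27*(-4) + (2*I)*2 = -108 + 4*I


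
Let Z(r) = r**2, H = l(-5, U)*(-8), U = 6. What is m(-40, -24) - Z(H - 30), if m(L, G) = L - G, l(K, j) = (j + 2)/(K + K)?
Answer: -14324/25 ≈ -572.96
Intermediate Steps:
l(K, j) = (2 + j)/(2*K) (l(K, j) = (2 + j)/((2*K)) = (2 + j)*(1/(2*K)) = (2 + j)/(2*K))
H = 32/5 (H = ((1/2)*(2 + 6)/(-5))*(-8) = ((1/2)*(-1/5)*8)*(-8) = -4/5*(-8) = 32/5 ≈ 6.4000)
m(-40, -24) - Z(H - 30) = (-40 - 1*(-24)) - (32/5 - 30)**2 = (-40 + 24) - (-118/5)**2 = -16 - 1*13924/25 = -16 - 13924/25 = -14324/25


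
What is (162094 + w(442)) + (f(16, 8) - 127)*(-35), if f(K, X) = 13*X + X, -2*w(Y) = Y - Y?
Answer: 162619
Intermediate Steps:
w(Y) = 0 (w(Y) = -(Y - Y)/2 = -1/2*0 = 0)
f(K, X) = 14*X
(162094 + w(442)) + (f(16, 8) - 127)*(-35) = (162094 + 0) + (14*8 - 127)*(-35) = 162094 + (112 - 127)*(-35) = 162094 - 15*(-35) = 162094 + 525 = 162619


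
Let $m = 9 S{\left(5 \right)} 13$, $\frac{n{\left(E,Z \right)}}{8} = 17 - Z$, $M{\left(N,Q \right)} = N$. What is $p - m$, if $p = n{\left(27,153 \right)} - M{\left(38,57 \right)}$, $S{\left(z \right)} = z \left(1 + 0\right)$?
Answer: $-1711$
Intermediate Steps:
$S{\left(z \right)} = z$ ($S{\left(z \right)} = z 1 = z$)
$n{\left(E,Z \right)} = 136 - 8 Z$ ($n{\left(E,Z \right)} = 8 \left(17 - Z\right) = 136 - 8 Z$)
$m = 585$ ($m = 9 \cdot 5 \cdot 13 = 45 \cdot 13 = 585$)
$p = -1126$ ($p = \left(136 - 1224\right) - 38 = -1088 - 38 = -1126$)
$p - m = -1126 - 585 = -1711$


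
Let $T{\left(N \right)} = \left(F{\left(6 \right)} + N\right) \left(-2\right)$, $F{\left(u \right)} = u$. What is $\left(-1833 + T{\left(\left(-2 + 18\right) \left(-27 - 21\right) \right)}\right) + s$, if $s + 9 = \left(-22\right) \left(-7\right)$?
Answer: $-164$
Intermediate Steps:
$T{\left(N \right)} = -12 - 2 N$ ($T{\left(N \right)} = \left(6 + N\right) \left(-2\right) = -12 - 2 N$)
$s = 145$ ($s = -9 - -154 = -9 + 154 = 145$)
$\left(-1833 + T{\left(\left(-2 + 18\right) \left(-27 - 21\right) \right)}\right) + s = \left(-1833 - \left(12 + 2 \left(-2 + 18\right) \left(-27 - 21\right)\right)\right) + 145 = \left(-1833 - \left(12 + 2 \cdot 16 \left(-48\right)\right)\right) + 145 = \left(-1833 - -1524\right) + 145 = \left(-1833 + \left(-12 + 1536\right)\right) + 145 = \left(-1833 + 1524\right) + 145 = -309 + 145 = -164$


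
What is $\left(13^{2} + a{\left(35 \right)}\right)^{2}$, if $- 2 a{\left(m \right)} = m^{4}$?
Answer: $\frac{2250861082369}{4} \approx 5.6272 \cdot 10^{11}$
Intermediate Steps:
$a{\left(m \right)} = - \frac{m^{4}}{2}$
$\left(13^{2} + a{\left(35 \right)}\right)^{2} = \left(13^{2} - \frac{35^{4}}{2}\right)^{2} = \left(169 - \frac{1500625}{2}\right)^{2} = \left(- \frac{1500287}{2}\right)^{2} = \frac{2250861082369}{4}$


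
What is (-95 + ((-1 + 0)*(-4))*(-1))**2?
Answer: 9801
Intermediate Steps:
(-95 + ((-1 + 0)*(-4))*(-1))**2 = (-95 - 1*(-4)*(-1))**2 = (-95 + 4*(-1))**2 = (-95 - 4)**2 = (-99)**2 = 9801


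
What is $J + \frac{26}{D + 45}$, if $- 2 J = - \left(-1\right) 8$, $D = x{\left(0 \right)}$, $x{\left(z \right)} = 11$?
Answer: $- \frac{99}{28} \approx -3.5357$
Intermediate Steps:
$D = 11$
$J = -4$ ($J = - \frac{\left(-1\right) \left(\left(-1\right) 8\right)}{2} = - \frac{\left(-1\right) \left(-8\right)}{2} = \left(- \frac{1}{2}\right) 8 = -4$)
$J + \frac{26}{D + 45} = -4 + \frac{26}{11 + 45} = -4 + \frac{26}{56} = -4 + 26 \cdot \frac{1}{56} = -4 + \frac{13}{28} = - \frac{99}{28}$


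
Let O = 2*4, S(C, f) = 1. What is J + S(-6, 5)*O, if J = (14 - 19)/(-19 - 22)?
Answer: 333/41 ≈ 8.1219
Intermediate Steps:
J = 5/41 (J = -5/(-41) = -5*(-1/41) = 5/41 ≈ 0.12195)
O = 8
J + S(-6, 5)*O = 5/41 + 1*8 = 5/41 + 8 = 333/41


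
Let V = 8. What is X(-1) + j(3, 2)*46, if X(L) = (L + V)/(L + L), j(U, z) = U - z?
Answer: 85/2 ≈ 42.500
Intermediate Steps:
X(L) = (8 + L)/(2*L) (X(L) = (L + 8)/(L + L) = (8 + L)/((2*L)) = (8 + L)*(1/(2*L)) = (8 + L)/(2*L))
X(-1) + j(3, 2)*46 = (½)*(8 - 1)/(-1) + (3 - 1*2)*46 = (½)*(-1)*7 + (3 - 2)*46 = -7/2 + 1*46 = -7/2 + 46 = 85/2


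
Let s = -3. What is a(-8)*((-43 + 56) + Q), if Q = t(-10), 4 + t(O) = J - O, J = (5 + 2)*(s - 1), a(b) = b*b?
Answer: -576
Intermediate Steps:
a(b) = b²
J = -28 (J = (5 + 2)*(-3 - 1) = 7*(-4) = -28)
t(O) = -32 - O (t(O) = -4 + (-28 - O) = -32 - O)
Q = -22 (Q = -32 - 1*(-10) = -32 + 10 = -22)
a(-8)*((-43 + 56) + Q) = (-8)²*((-43 + 56) - 22) = 64*(13 - 22) = 64*(-9) = -576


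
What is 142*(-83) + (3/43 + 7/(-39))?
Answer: -19765306/1677 ≈ -11786.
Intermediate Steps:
142*(-83) + (3/43 + 7/(-39)) = -11786 + (3*(1/43) + 7*(-1/39)) = -11786 + (3/43 - 7/39) = -11786 - 184/1677 = -19765306/1677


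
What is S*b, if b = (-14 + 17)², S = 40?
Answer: 360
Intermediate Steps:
b = 9 (b = 3² = 9)
S*b = 40*9 = 360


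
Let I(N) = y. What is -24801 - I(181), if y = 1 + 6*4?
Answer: -24826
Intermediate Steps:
y = 25 (y = 1 + 24 = 25)
I(N) = 25
-24801 - I(181) = -24801 - 1*25 = -24801 - 25 = -24826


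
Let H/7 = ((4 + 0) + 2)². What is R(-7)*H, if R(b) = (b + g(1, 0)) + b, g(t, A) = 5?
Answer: -2268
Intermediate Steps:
R(b) = 5 + 2*b (R(b) = (b + 5) + b = (5 + b) + b = 5 + 2*b)
H = 252 (H = 7*((4 + 0) + 2)² = 7*(4 + 2)² = 7*6² = 7*36 = 252)
R(-7)*H = (5 + 2*(-7))*252 = (5 - 14)*252 = -9*252 = -2268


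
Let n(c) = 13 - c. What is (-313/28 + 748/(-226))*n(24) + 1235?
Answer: 4411791/3164 ≈ 1394.4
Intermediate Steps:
(-313/28 + 748/(-226))*n(24) + 1235 = (-313/28 + 748/(-226))*(13 - 1*24) + 1235 = (-313*1/28 + 748*(-1/226))*(13 - 24) + 1235 = (-313/28 - 374/113)*(-11) + 1235 = -45841/3164*(-11) + 1235 = 504251/3164 + 1235 = 4411791/3164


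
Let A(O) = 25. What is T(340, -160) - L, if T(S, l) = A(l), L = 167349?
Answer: -167324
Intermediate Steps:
T(S, l) = 25
T(340, -160) - L = 25 - 1*167349 = 25 - 167349 = -167324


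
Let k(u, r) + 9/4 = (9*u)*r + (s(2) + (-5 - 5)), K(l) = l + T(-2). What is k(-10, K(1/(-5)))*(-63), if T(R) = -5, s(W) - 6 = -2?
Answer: -115857/4 ≈ -28964.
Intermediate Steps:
s(W) = 4 (s(W) = 6 - 2 = 4)
K(l) = -5 + l (K(l) = l - 5 = -5 + l)
k(u, r) = -33/4 + 9*r*u (k(u, r) = -9/4 + ((9*u)*r + (4 + (-5 - 5))) = -9/4 + (9*r*u + (4 - 10)) = -9/4 + (9*r*u - 6) = -9/4 + (-6 + 9*r*u) = -33/4 + 9*r*u)
k(-10, K(1/(-5)))*(-63) = (-33/4 + 9*(-5 + 1/(-5))*(-10))*(-63) = (-33/4 + 9*(-5 - 1/5)*(-10))*(-63) = (-33/4 + 9*(-26/5)*(-10))*(-63) = (-33/4 + 468)*(-63) = (1839/4)*(-63) = -115857/4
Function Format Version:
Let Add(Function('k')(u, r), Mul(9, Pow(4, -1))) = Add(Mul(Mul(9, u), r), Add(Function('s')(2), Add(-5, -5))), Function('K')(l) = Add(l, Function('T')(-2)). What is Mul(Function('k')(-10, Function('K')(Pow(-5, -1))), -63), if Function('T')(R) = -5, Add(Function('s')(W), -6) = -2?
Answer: Rational(-115857, 4) ≈ -28964.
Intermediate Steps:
Function('s')(W) = 4 (Function('s')(W) = Add(6, -2) = 4)
Function('K')(l) = Add(-5, l) (Function('K')(l) = Add(l, -5) = Add(-5, l))
Function('k')(u, r) = Add(Rational(-33, 4), Mul(9, r, u)) (Function('k')(u, r) = Add(Rational(-9, 4), Add(Mul(Mul(9, u), r), Add(4, Add(-5, -5)))) = Add(Rational(-9, 4), Add(Mul(9, r, u), Add(4, -10))) = Add(Rational(-9, 4), Add(Mul(9, r, u), -6)) = Add(Rational(-9, 4), Add(-6, Mul(9, r, u))) = Add(Rational(-33, 4), Mul(9, r, u)))
Mul(Function('k')(-10, Function('K')(Pow(-5, -1))), -63) = Mul(Add(Rational(-33, 4), Mul(9, Add(-5, Pow(-5, -1)), -10)), -63) = Mul(Add(Rational(-33, 4), Mul(9, Add(-5, Rational(-1, 5)), -10)), -63) = Mul(Add(Rational(-33, 4), Mul(9, Rational(-26, 5), -10)), -63) = Mul(Add(Rational(-33, 4), 468), -63) = Mul(Rational(1839, 4), -63) = Rational(-115857, 4)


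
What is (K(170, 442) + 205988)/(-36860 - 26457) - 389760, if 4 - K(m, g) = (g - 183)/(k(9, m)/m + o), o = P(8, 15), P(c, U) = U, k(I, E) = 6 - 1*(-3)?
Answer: -63152639490778/162028203 ≈ -3.8976e+5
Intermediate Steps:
k(I, E) = 9 (k(I, E) = 6 + 3 = 9)
o = 15
K(m, g) = 4 - (-183 + g)/(15 + 9/m) (K(m, g) = 4 - (g - 183)/(9/m + 15) = 4 - (-183 + g)/(15 + 9/m))
(K(170, 442) + 205988)/(-36860 - 26457) - 389760 = ((36 + 243*170 - 1*442*170)/(3*(3 + 5*170)) + 205988)/(-36860 - 26457) - 389760 = ((36 + 41310 - 75140)/(3*(3 + 850)) + 205988)/(-63317) - 389760 = ((1/3)*(-33794)/853 + 205988)*(-1/63317) - 389760 = ((1/3)*(1/853)*(-33794) + 205988)*(-1/63317) - 389760 = (-33794/2559 + 205988)*(-1/63317) - 389760 = (527089498/2559)*(-1/63317) - 389760 = -527089498/162028203 - 389760 = -63152639490778/162028203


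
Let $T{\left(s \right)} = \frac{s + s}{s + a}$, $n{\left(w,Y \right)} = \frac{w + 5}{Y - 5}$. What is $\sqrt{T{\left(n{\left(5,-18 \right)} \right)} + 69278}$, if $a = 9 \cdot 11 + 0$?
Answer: $\frac{\sqrt{356039618002}}{2267} \approx 263.21$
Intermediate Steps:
$n{\left(w,Y \right)} = \frac{5 + w}{-5 + Y}$
$a = 99$ ($a = 99 + 0 = 99$)
$T{\left(s \right)} = \frac{2 s}{99 + s}$ ($T{\left(s \right)} = \frac{s + s}{s + 99} = \frac{2 s}{99 + s}$)
$\sqrt{T{\left(n{\left(5,-18 \right)} \right)} + 69278} = \sqrt{\frac{2 \frac{5 + 5}{-5 - 18}}{99 + \frac{5 + 5}{-5 - 18}} + 69278} = \sqrt{\frac{2 \frac{1}{-23} \cdot 10}{99 + \frac{1}{-23} \cdot 10} + 69278} = \sqrt{\frac{2 \left(\left(- \frac{1}{23}\right) 10\right)}{99 - \frac{10}{23}} + 69278} = \sqrt{2 \left(- \frac{10}{23}\right) \frac{1}{99 - \frac{10}{23}} + 69278} = \sqrt{2 \left(- \frac{10}{23}\right) \frac{1}{\frac{2267}{23}} + 69278} = \sqrt{2 \left(- \frac{10}{23}\right) \frac{23}{2267} + 69278} = \sqrt{- \frac{20}{2267} + 69278} = \sqrt{\frac{157053206}{2267}} = \frac{\sqrt{356039618002}}{2267}$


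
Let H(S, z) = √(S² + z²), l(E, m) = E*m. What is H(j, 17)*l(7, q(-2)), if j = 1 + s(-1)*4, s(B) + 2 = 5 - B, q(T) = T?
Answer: -238*√2 ≈ -336.58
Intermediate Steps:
s(B) = 3 - B (s(B) = -2 + (5 - B) = 3 - B)
j = 17 (j = 1 + (3 - 1*(-1))*4 = 1 + (3 + 1)*4 = 1 + 4*4 = 1 + 16 = 17)
H(j, 17)*l(7, q(-2)) = √(17² + 17²)*(7*(-2)) = √(289 + 289)*(-14) = √578*(-14) = (17*√2)*(-14) = -238*√2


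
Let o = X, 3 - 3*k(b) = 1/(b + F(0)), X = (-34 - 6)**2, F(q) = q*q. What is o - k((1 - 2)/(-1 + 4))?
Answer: 1598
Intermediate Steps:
F(q) = q**2
X = 1600 (X = (-40)**2 = 1600)
k(b) = 1 - 1/(3*b) (k(b) = 1 - 1/(3*(b + 0**2)) = 1 - 1/(3*(b + 0)) = 1 - 1/(3*b))
o = 1600
o - k((1 - 2)/(-1 + 4)) = 1600 - (-1/3 + (1 - 2)/(-1 + 4))/((1 - 2)/(-1 + 4)) = 1600 - (-1/3 - 1/3)/(-1/3) = 1600 - (-3)*(-2)/3 = 1600 - 1*2 = 1600 - 2 = 1598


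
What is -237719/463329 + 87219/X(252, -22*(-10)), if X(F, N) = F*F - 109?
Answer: 25340896046/29372741955 ≈ 0.86273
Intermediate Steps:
X(F, N) = -109 + F² (X(F, N) = F² - 109 = -109 + F²)
-237719/463329 + 87219/X(252, -22*(-10)) = -237719/463329 + 87219/(-109 + 252²) = -237719*1/463329 + 87219/(-109 + 63504) = -237719/463329 + 87219/63395 = 25340896046/29372741955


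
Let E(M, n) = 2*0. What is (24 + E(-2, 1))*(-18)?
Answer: -432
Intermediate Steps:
E(M, n) = 0
(24 + E(-2, 1))*(-18) = (24 + 0)*(-18) = 24*(-18) = -432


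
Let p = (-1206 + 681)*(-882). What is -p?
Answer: -463050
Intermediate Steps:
p = 463050 (p = -525*(-882) = 463050)
-p = -1*463050 = -463050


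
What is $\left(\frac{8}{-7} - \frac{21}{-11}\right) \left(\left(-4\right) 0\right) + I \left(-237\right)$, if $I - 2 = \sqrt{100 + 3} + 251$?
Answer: $-59961 - 237 \sqrt{103} \approx -62366.0$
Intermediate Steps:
$I = 253 + \sqrt{103}$ ($I = 2 + \left(\sqrt{100 + 3} + 251\right) = 2 + \left(\sqrt{103} + 251\right) = 2 + \left(251 + \sqrt{103}\right) = 253 + \sqrt{103} \approx 263.15$)
$\left(\frac{8}{-7} - \frac{21}{-11}\right) \left(\left(-4\right) 0\right) + I \left(-237\right) = \left(\frac{8}{-7} - \frac{21}{-11}\right) \left(\left(-4\right) 0\right) + \left(253 + \sqrt{103}\right) \left(-237\right) = \left(8 \left(- \frac{1}{7}\right) - - \frac{21}{11}\right) 0 - \left(59961 + 237 \sqrt{103}\right) = \left(- \frac{8}{7} + \frac{21}{11}\right) 0 - \left(59961 + 237 \sqrt{103}\right) = \frac{59}{77} \cdot 0 - \left(59961 + 237 \sqrt{103}\right) = 0 - \left(59961 + 237 \sqrt{103}\right) = -59961 - 237 \sqrt{103}$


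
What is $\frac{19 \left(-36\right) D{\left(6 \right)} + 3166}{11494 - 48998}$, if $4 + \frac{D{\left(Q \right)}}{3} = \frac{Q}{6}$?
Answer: $- \frac{4661}{18752} \approx -0.24856$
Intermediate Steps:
$D{\left(Q \right)} = -12 + \frac{Q}{2}$ ($D{\left(Q \right)} = -12 + 3 \frac{Q}{6} = -12 + \frac{Q}{2}$)
$\frac{19 \left(-36\right) D{\left(6 \right)} + 3166}{11494 - 48998} = \frac{19 \left(-36\right) \left(-12 + \frac{1}{2} \cdot 6\right) + 3166}{11494 - 48998} = \frac{- 684 \left(-12 + 3\right) + 3166}{-37504} = \left(\left(-684\right) \left(-9\right) + 3166\right) \left(- \frac{1}{37504}\right) = \left(6156 + 3166\right) \left(- \frac{1}{37504}\right) = 9322 \left(- \frac{1}{37504}\right) = - \frac{4661}{18752}$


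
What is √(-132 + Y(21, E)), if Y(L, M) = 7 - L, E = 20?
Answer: I*√146 ≈ 12.083*I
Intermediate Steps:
√(-132 + Y(21, E)) = √(-132 + (7 - 1*21)) = √(-132 + (7 - 21)) = √(-132 - 14) = √(-146) = I*√146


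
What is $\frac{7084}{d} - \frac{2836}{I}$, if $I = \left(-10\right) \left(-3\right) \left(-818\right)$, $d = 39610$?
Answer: $\frac{7154383}{24300735} \approx 0.29441$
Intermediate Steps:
$I = -24540$ ($I = 30 \left(-818\right) = -24540$)
$\frac{7084}{d} - \frac{2836}{I} = \frac{7084}{39610} - \frac{2836}{-24540} = 7084 \cdot \frac{1}{39610} - - \frac{709}{6135} = \frac{3542}{19805} + \frac{709}{6135} = \frac{7154383}{24300735}$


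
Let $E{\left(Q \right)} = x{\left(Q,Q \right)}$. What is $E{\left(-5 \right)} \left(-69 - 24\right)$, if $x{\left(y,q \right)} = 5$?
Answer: $-465$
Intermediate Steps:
$E{\left(Q \right)} = 5$
$E{\left(-5 \right)} \left(-69 - 24\right) = 5 \left(-69 - 24\right) = 5 \left(-93\right) = -465$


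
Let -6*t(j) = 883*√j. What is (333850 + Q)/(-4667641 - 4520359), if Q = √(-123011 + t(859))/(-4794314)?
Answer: -6677/183760 + I*√(4428396 + 5298*√859)/264300942192000 ≈ -0.036335 + 8.1004e-12*I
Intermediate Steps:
t(j) = -883*√j/6
Q = -√(-123011 - 883*√859/6)/4794314 (Q = √(-123011 - 883*√859/6)/(-4794314) = √(-123011 - 883*√859/6)*(-1/4794314) = -√(-123011 - 883*√859/6)/4794314 ≈ -7.4427e-5*I)
(333850 + Q)/(-4667641 - 4520359) = (333850 - I*√(4428396 + 5298*√859)/28765884)/(-4667641 - 4520359) = (333850 - I*√(4428396 + 5298*√859)/28765884)/(-9188000) = (333850 - I*√(4428396 + 5298*√859)/28765884)*(-1/9188000) = -6677/183760 + I*√(4428396 + 5298*√859)/264300942192000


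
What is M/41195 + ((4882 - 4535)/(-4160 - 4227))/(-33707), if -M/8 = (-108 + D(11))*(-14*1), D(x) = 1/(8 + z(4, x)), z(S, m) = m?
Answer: -9277064385139/31610168595335 ≈ -0.29348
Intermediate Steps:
D(x) = 1/(8 + x)
M = -229712/19 (M = -8*(-108 + 1/(8 + 11))*(-14*1) = -8*(-108 + 1/19)*(-14) = -(-16408)*(-14)/19 = -8*28714/19 = -229712/19 ≈ -12090.)
M/41195 + ((4882 - 4535)/(-4160 - 4227))/(-33707) = -229712/19/41195 + ((4882 - 4535)/(-4160 - 4227))/(-33707) = -229712/19*1/41195 + (347/(-8387))*(-1/33707) = -32816/111815 + (347*(-1/8387))*(-1/33707) = -32816/111815 - 347/8387*(-1/33707) = -32816/111815 + 347/282700609 = -9277064385139/31610168595335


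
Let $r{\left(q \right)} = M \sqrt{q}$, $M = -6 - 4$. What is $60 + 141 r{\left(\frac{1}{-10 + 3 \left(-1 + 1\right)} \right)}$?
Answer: $60 - 141 i \sqrt{10} \approx 60.0 - 445.88 i$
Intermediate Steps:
$M = -10$ ($M = -6 - 4 = -10$)
$r{\left(q \right)} = - 10 \sqrt{q}$
$60 + 141 r{\left(\frac{1}{-10 + 3 \left(-1 + 1\right)} \right)} = 60 + 141 \left(- 10 \sqrt{\frac{1}{-10 + 3 \left(-1 + 1\right)}}\right) = 60 + 141 \left(- 10 \sqrt{\frac{1}{-10 + 3 \cdot 0}}\right) = 60 + 141 \left(- 10 \sqrt{\frac{1}{-10 + 0}}\right) = 60 + 141 \left(- 10 \sqrt{\frac{1}{-10}}\right) = 60 + 141 \left(- 10 \sqrt{- \frac{1}{10}}\right) = 60 + 141 \left(- 10 \frac{i \sqrt{10}}{10}\right) = 60 + 141 \left(- i \sqrt{10}\right) = 60 - 141 i \sqrt{10}$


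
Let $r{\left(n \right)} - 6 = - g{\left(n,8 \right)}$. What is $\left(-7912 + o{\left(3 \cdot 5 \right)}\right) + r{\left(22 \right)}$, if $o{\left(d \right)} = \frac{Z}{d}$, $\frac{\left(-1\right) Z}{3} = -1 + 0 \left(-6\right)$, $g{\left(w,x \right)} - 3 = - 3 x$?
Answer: $- \frac{39424}{5} \approx -7884.8$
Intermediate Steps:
$g{\left(w,x \right)} = 3 - 3 x$
$Z = 3$ ($Z = - 3 \left(-1 + 0 \left(-6\right)\right) = - 3 \left(-1 + 0\right) = \left(-3\right) \left(-1\right) = 3$)
$r{\left(n \right)} = 27$ ($r{\left(n \right)} = 6 - \left(3 - 24\right) = 6 - -21 = 6 + 21 = 27$)
$o{\left(d \right)} = \frac{3}{d}$
$\left(-7912 + o{\left(3 \cdot 5 \right)}\right) + r{\left(22 \right)} = \left(-7912 + \frac{3}{3 \cdot 5}\right) + 27 = \left(-7912 + \frac{3}{15}\right) + 27 = \left(-7912 + 3 \cdot \frac{1}{15}\right) + 27 = \left(-7912 + \frac{1}{5}\right) + 27 = - \frac{39559}{5} + 27 = - \frac{39424}{5}$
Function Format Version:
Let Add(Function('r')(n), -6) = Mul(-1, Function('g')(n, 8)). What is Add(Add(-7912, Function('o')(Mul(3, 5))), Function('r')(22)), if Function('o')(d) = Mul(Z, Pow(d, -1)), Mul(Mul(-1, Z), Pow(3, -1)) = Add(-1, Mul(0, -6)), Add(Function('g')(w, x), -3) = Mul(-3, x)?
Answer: Rational(-39424, 5) ≈ -7884.8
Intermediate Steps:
Function('g')(w, x) = Add(3, Mul(-3, x))
Z = 3 (Z = Mul(-3, Add(-1, Mul(0, -6))) = Mul(-3, Add(-1, 0)) = Mul(-3, -1) = 3)
Function('r')(n) = 27 (Function('r')(n) = Add(6, Mul(-1, Add(3, Mul(-3, 8)))) = Add(6, Mul(-1, Add(3, -24))) = Add(6, Mul(-1, -21)) = Add(6, 21) = 27)
Function('o')(d) = Mul(3, Pow(d, -1))
Add(Add(-7912, Function('o')(Mul(3, 5))), Function('r')(22)) = Add(Add(-7912, Mul(3, Pow(Mul(3, 5), -1))), 27) = Add(Add(-7912, Mul(3, Pow(15, -1))), 27) = Add(Add(-7912, Mul(3, Rational(1, 15))), 27) = Add(Add(-7912, Rational(1, 5)), 27) = Add(Rational(-39559, 5), 27) = Rational(-39424, 5)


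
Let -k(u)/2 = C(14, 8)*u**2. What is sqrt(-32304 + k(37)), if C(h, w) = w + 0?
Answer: 88*I*sqrt(7) ≈ 232.83*I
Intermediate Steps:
C(h, w) = w
k(u) = -16*u**2
sqrt(-32304 + k(37)) = sqrt(-32304 - 16*37**2) = sqrt(-32304 - 16*1369) = sqrt(-32304 - 21904) = sqrt(-54208) = 88*I*sqrt(7)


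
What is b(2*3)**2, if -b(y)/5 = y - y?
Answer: 0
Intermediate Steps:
b(y) = 0 (b(y) = -5*(y - y) = -5*0 = 0)
b(2*3)**2 = 0**2 = 0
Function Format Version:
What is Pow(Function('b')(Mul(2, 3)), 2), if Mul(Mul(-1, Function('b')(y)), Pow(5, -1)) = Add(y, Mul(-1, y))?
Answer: 0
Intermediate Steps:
Function('b')(y) = 0 (Function('b')(y) = Mul(-5, Add(y, Mul(-1, y))) = Mul(-5, 0) = 0)
Pow(Function('b')(Mul(2, 3)), 2) = Pow(0, 2) = 0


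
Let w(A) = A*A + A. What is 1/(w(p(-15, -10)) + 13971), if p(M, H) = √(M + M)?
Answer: -I/(√30 - 13941*I) ≈ 7.1731e-5 - 2.8182e-8*I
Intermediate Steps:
p(M, H) = √2*√M (p(M, H) = √(2*M) = √2*√M)
w(A) = A + A² (w(A) = A² + A = A + A²)
1/(w(p(-15, -10)) + 13971) = 1/((√2*√(-15))*(1 + √2*√(-15)) + 13971) = 1/((√2*(I*√15))*(1 + √2*(I*√15)) + 13971) = 1/((I*√30)*(1 + I*√30) + 13971) = 1/(I*√30*(1 + I*√30) + 13971) = 1/(13971 + I*√30*(1 + I*√30))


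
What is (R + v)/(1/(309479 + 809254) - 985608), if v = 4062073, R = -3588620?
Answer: -529667495049/1102632194663 ≈ -0.48037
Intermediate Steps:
(R + v)/(1/(309479 + 809254) - 985608) = (-3588620 + 4062073)/(1/(309479 + 809254) - 985608) = 473453/(1/1118733 - 985608) = 473453/(-1102632194663/1118733) = 473453*(-1118733/1102632194663) = -529667495049/1102632194663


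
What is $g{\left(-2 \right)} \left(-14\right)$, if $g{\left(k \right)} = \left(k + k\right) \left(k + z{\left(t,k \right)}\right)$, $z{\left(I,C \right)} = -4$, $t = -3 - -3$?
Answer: $-336$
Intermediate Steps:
$t = 0$ ($t = -3 + 3 = 0$)
$g{\left(k \right)} = 2 k \left(-4 + k\right)$ ($g{\left(k \right)} = \left(k + k\right) \left(k - 4\right) = 2 k \left(-4 + k\right)$)
$g{\left(-2 \right)} \left(-14\right) = 2 \left(-2\right) \left(-4 - 2\right) \left(-14\right) = 2 \left(-2\right) \left(-6\right) \left(-14\right) = 24 \left(-14\right) = -336$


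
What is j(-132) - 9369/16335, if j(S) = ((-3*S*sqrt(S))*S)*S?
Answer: -347/605 + 13799808*I*sqrt(33) ≈ -0.57355 + 7.9274e+7*I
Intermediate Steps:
j(S) = -3*S**(7/2) (j(S) = ((-3*S**(3/2))*S)*S = (-3*S**(5/2))*S = -3*S**(7/2))
j(-132) - 9369/16335 = -(-13799808)*I*sqrt(33) - 9369/16335 = 13799808*I*sqrt(33) - 1*347/605 = 13799808*I*sqrt(33) - 347/605 = -347/605 + 13799808*I*sqrt(33)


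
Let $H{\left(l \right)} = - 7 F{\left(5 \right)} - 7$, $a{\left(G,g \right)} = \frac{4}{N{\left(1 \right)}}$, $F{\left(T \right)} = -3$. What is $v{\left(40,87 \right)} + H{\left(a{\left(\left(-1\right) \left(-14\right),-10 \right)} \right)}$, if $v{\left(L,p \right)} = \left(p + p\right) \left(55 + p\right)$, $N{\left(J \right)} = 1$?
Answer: $24722$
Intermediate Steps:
$v{\left(L,p \right)} = 2 p \left(55 + p\right)$
$a{\left(G,g \right)} = 4$ ($a{\left(G,g \right)} = \frac{4}{1} = 4 \cdot 1 = 4$)
$H{\left(l \right)} = 14$ ($H{\left(l \right)} = \left(-7\right) \left(-3\right) - 7 = 21 - 7 = 14$)
$v{\left(40,87 \right)} + H{\left(a{\left(\left(-1\right) \left(-14\right),-10 \right)} \right)} = 2 \cdot 87 \left(55 + 87\right) + 14 = 2 \cdot 87 \cdot 142 + 14 = 24708 + 14 = 24722$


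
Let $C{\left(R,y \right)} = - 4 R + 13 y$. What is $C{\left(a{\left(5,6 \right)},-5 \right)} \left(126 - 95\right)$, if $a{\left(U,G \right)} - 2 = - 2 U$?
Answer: $-1023$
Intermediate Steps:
$a{\left(U,G \right)} = 2 - 2 U$
$C{\left(a{\left(5,6 \right)},-5 \right)} \left(126 - 95\right) = \left(- 4 \left(2 - 10\right) + 13 \left(-5\right)\right) \left(126 - 95\right) = \left(- 4 \left(2 - 10\right) - 65\right) 31 = \left(\left(-4\right) \left(-8\right) - 65\right) 31 = \left(32 - 65\right) 31 = \left(-33\right) 31 = -1023$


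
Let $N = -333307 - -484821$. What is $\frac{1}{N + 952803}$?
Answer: $\frac{1}{1104317} \approx 9.0554 \cdot 10^{-7}$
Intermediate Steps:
$N = 151514$ ($N = -333307 + 484821 = 151514$)
$\frac{1}{N + 952803} = \frac{1}{151514 + 952803} = \frac{1}{1104317}$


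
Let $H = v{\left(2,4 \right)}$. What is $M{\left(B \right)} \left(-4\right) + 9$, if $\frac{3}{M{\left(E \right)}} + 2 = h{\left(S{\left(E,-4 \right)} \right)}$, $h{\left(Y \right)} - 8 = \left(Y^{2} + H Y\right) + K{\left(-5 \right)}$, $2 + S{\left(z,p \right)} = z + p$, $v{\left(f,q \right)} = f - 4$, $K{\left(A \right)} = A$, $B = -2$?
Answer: $\frac{239}{27} \approx 8.8519$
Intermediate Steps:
$v{\left(f,q \right)} = -4 + f$
$H = -2$ ($H = -4 + 2 = -2$)
$S{\left(z,p \right)} = -2 + p + z$ ($S{\left(z,p \right)} = -2 + \left(z + p\right) = -2 + \left(p + z\right) = -2 + p + z$)
$h{\left(Y \right)} = 3 + Y^{2} - 2 Y$ ($h{\left(Y \right)} = 8 - \left(5 - Y^{2} + 2 Y\right) = 3 + Y^{2} - 2 Y$)
$M{\left(E \right)} = \frac{3}{13 + \left(-6 + E\right)^{2} - 2 E}$ ($M{\left(E \right)} = \frac{3}{-2 + \left(3 + \left(-2 - 4 + E\right)^{2} - 2 \left(-2 - 4 + E\right)\right)} = \frac{3}{-2 + \left(3 + \left(-6 + E\right)^{2} - 2 \left(-6 + E\right)\right)} = \frac{3}{-2 + \left(3 + \left(-6 + E\right)^{2} - \left(-12 + 2 E\right)\right)} = \frac{3}{-2 + \left(15 + \left(-6 + E\right)^{2} - 2 E\right)} = \frac{3}{13 + \left(-6 + E\right)^{2} - 2 E}$)
$M{\left(B \right)} \left(-4\right) + 9 = \frac{3}{49 + \left(-2\right)^{2} - -28} \left(-4\right) + 9 = \frac{3}{49 + 4 + 28} \left(-4\right) + 9 = \frac{3}{81} \left(-4\right) + 9 = 3 \cdot \frac{1}{81} \left(-4\right) + 9 = \frac{1}{27} \left(-4\right) + 9 = - \frac{4}{27} + 9 = \frac{239}{27}$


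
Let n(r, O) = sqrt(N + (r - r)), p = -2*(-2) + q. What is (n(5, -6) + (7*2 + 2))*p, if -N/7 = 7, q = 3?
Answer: 112 + 49*I ≈ 112.0 + 49.0*I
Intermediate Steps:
N = -49 (N = -7*7 = -49)
p = 7 (p = -2*(-2) + 3 = 4 + 3 = 7)
n(r, O) = 7*I (n(r, O) = sqrt(-49 + (r - r)) = sqrt(-49 + 0) = sqrt(-49) = 7*I)
(n(5, -6) + (7*2 + 2))*p = (7*I + (7*2 + 2))*7 = (7*I + (14 + 2))*7 = (7*I + 16)*7 = (16 + 7*I)*7 = 112 + 49*I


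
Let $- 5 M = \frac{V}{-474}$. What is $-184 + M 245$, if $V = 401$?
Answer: $- \frac{67567}{474} \approx -142.55$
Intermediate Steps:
$M = \frac{401}{2370}$ ($M = - \frac{401 \frac{1}{-474}}{5} = - \frac{401 \left(- \frac{1}{474}\right)}{5} = \left(- \frac{1}{5}\right) \left(- \frac{401}{474}\right) = \frac{401}{2370} \approx 0.1692$)
$-184 + M 245 = -184 + \frac{401}{2370} \cdot 245 = -184 + \frac{19649}{474} = - \frac{67567}{474}$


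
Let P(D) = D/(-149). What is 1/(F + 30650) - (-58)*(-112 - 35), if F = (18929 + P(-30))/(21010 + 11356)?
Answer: -1260257790037292/147813487551 ≈ -8526.0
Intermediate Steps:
P(D) = -D/149 (P(D) = D*(-1/149) = -D/149)
F = 2820451/4822534 (F = (18929 - 1/149*(-30))/(21010 + 11356) = (18929 + 30/149)/32366 = (2820451/149)*(1/32366) = 2820451/4822534 ≈ 0.58485)
1/(F + 30650) - (-58)*(-112 - 35) = 1/(2820451/4822534 + 30650) - (-58)*(-112 - 35) = 1/(147813487551/4822534) - (-58)*(-147) = 4822534/147813487551 - 1*8526 = 4822534/147813487551 - 8526 = -1260257790037292/147813487551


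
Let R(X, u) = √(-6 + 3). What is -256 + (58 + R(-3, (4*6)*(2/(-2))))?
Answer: -198 + I*√3 ≈ -198.0 + 1.732*I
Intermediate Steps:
R(X, u) = I*√3 (R(X, u) = √(-3) = I*√3)
-256 + (58 + R(-3, (4*6)*(2/(-2)))) = -256 + (58 + I*√3) = -198 + I*√3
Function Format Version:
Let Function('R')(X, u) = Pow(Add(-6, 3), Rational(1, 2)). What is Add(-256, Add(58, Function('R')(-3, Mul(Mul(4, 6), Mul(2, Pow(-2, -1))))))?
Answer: Add(-198, Mul(I, Pow(3, Rational(1, 2)))) ≈ Add(-198.00, Mul(1.7320, I))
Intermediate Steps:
Function('R')(X, u) = Mul(I, Pow(3, Rational(1, 2))) (Function('R')(X, u) = Pow(-3, Rational(1, 2)) = Mul(I, Pow(3, Rational(1, 2))))
Add(-256, Add(58, Function('R')(-3, Mul(Mul(4, 6), Mul(2, Pow(-2, -1)))))) = Add(-256, Add(58, Mul(I, Pow(3, Rational(1, 2))))) = Add(-198, Mul(I, Pow(3, Rational(1, 2))))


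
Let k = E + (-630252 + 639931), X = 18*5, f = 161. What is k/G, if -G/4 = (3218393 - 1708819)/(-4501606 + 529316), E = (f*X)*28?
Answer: 825042646855/3019148 ≈ 2.7327e+5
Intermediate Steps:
X = 90
E = 405720 (E = (161*90)*28 = 14490*28 = 405720)
k = 415399 (k = 405720 + (-630252 + 639931) = 405720 + 9679 = 415399)
G = 3019148/1986145 (G = -4*(3218393 - 1708819)/(-4501606 + 529316) = -6038296/(-3972290) = -6038296*(-1)/3972290 = -4*(-754787/1986145) = 3019148/1986145 ≈ 1.5201)
k/G = 415399/(3019148/1986145) = 415399*(1986145/3019148) = 825042646855/3019148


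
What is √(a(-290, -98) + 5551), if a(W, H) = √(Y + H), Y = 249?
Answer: √(5551 + √151) ≈ 74.587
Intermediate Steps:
a(W, H) = √(249 + H)
√(a(-290, -98) + 5551) = √(√(249 - 98) + 5551) = √(√151 + 5551) = √(5551 + √151)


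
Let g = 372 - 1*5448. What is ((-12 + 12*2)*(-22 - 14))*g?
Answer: 2192832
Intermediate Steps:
g = -5076 (g = 372 - 5448 = -5076)
((-12 + 12*2)*(-22 - 14))*g = ((-12 + 12*2)*(-22 - 14))*(-5076) = ((-12 + 24)*(-36))*(-5076) = (12*(-36))*(-5076) = -432*(-5076) = 2192832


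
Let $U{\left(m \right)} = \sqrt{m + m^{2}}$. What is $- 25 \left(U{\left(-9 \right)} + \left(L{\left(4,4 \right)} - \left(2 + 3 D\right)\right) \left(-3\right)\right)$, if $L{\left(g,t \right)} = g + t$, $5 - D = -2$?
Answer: $-1125 - 150 \sqrt{2} \approx -1337.1$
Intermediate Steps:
$D = 7$ ($D = 5 - -2 = 5 + 2 = 7$)
$- 25 \left(U{\left(-9 \right)} + \left(L{\left(4,4 \right)} - \left(2 + 3 D\right)\right) \left(-3\right)\right) = - 25 \left(\sqrt{- 9 \left(1 - 9\right)} + \left(\left(4 + 4\right) - 23\right) \left(-3\right)\right) = - 25 \left(\sqrt{\left(-9\right) \left(-8\right)} + \left(8 - 23\right) \left(-3\right)\right) = - 25 \left(\sqrt{72} + \left(8 - 23\right) \left(-3\right)\right) = - 25 \left(6 \sqrt{2} - -45\right) = - 25 \left(6 \sqrt{2} + 45\right) = - 25 \left(45 + 6 \sqrt{2}\right) = -1125 - 150 \sqrt{2}$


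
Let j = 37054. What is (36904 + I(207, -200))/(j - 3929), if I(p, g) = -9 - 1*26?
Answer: 36869/33125 ≈ 1.1130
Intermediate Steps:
I(p, g) = -35 (I(p, g) = -9 - 26 = -35)
(36904 + I(207, -200))/(j - 3929) = (36904 - 35)/(37054 - 3929) = 36869/33125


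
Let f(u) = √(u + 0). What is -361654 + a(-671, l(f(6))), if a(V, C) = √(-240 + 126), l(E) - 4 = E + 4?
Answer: -361654 + I*√114 ≈ -3.6165e+5 + 10.677*I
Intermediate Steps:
f(u) = √u
l(E) = 8 + E (l(E) = 4 + (E + 4) = 4 + (4 + E) = 8 + E)
a(V, C) = I*√114 (a(V, C) = √(-114) = I*√114)
-361654 + a(-671, l(f(6))) = -361654 + I*√114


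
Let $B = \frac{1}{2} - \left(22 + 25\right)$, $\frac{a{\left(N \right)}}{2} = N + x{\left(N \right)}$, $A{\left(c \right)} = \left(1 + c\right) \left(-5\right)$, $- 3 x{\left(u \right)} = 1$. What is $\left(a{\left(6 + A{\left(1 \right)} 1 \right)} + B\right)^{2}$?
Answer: $\frac{109561}{36} \approx 3043.4$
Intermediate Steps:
$x{\left(u \right)} = - \frac{1}{3}$ ($x{\left(u \right)} = \left(- \frac{1}{3}\right) 1 = - \frac{1}{3}$)
$A{\left(c \right)} = -5 - 5 c$
$a{\left(N \right)} = - \frac{2}{3} + 2 N$ ($a{\left(N \right)} = 2 \left(N - \frac{1}{3}\right) = 2 \left(- \frac{1}{3} + N\right) = - \frac{2}{3} + 2 N$)
$B = - \frac{93}{2}$ ($B = \frac{1}{2} - 47 = - \frac{93}{2} \approx -46.5$)
$\left(a{\left(6 + A{\left(1 \right)} 1 \right)} + B\right)^{2} = \left(\left(- \frac{2}{3} + 2 \left(6 + \left(-5 - 5\right) 1\right)\right) - \frac{93}{2}\right)^{2} = \left(\left(- \frac{2}{3} + 2 \left(6 - 10\right)\right) - \frac{93}{2}\right)^{2} = \left(\left(- \frac{2}{3} + 2 \left(-4\right)\right) - \frac{93}{2}\right)^{2} = \left(\left(- \frac{2}{3} - 8\right) - \frac{93}{2}\right)^{2} = \left(- \frac{26}{3} - \frac{93}{2}\right)^{2} = \left(- \frac{331}{6}\right)^{2} = \frac{109561}{36}$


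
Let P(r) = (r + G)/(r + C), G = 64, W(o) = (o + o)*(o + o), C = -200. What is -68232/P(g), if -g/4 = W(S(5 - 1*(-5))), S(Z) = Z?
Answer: -639675/8 ≈ -79959.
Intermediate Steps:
W(o) = 4*o² (W(o) = (2*o)*(2*o) = 4*o²)
g = -1600 (g = -16*(5 - 1*(-5))² = -16*(5 + 5)² = -16*10² = -16*100 = -4*400 = -1600)
P(r) = (64 + r)/(-200 + r) (P(r) = (r + 64)/(r - 200) = (64 + r)/(-200 + r))
-68232/P(g) = -68232*(-200 - 1600)/(64 - 1600) = -68232/(-1536/(-1800)) = -68232/((-1/1800*(-1536))) = -68232/64/75 = -68232*75/64 = -639675/8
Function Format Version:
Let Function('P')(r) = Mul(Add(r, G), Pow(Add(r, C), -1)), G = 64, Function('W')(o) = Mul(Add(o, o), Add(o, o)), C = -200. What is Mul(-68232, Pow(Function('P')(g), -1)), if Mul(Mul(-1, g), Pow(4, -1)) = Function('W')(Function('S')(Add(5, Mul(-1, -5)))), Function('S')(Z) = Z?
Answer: Rational(-639675, 8) ≈ -79959.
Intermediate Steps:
Function('W')(o) = Mul(4, Pow(o, 2)) (Function('W')(o) = Mul(Mul(2, o), Mul(2, o)) = Mul(4, Pow(o, 2)))
g = -1600 (g = Mul(-4, Mul(4, Pow(Add(5, Mul(-1, -5)), 2))) = Mul(-4, Mul(4, Pow(Add(5, 5), 2))) = Mul(-4, Mul(4, Pow(10, 2))) = Mul(-4, Mul(4, 100)) = Mul(-4, 400) = -1600)
Function('P')(r) = Mul(Pow(Add(-200, r), -1), Add(64, r)) (Function('P')(r) = Mul(Add(r, 64), Pow(Add(r, -200), -1)) = Mul(Add(64, r), Pow(Add(-200, r), -1)) = Mul(Pow(Add(-200, r), -1), Add(64, r)))
Mul(-68232, Pow(Function('P')(g), -1)) = Mul(-68232, Pow(Mul(Pow(Add(-200, -1600), -1), Add(64, -1600)), -1)) = Mul(-68232, Pow(Mul(Pow(-1800, -1), -1536), -1)) = Mul(-68232, Pow(Mul(Rational(-1, 1800), -1536), -1)) = Mul(-68232, Pow(Rational(64, 75), -1)) = Mul(-68232, Rational(75, 64)) = Rational(-639675, 8)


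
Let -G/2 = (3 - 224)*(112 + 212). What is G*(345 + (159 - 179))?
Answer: 46542600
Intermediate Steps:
G = 143208 (G = -2*(3 - 224)*(112 + 212) = -(-442)*324 = -2*(-71604) = 143208)
G*(345 + (159 - 179)) = 143208*(345 + (159 - 179)) = 143208*(345 - 20) = 143208*325 = 46542600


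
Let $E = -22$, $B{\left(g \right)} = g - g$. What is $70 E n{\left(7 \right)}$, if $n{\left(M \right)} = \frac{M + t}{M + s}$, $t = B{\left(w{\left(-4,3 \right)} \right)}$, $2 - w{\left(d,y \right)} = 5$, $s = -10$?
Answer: $\frac{10780}{3} \approx 3593.3$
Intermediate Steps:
$w{\left(d,y \right)} = -3$ ($w{\left(d,y \right)} = 2 - 5 = -3$)
$B{\left(g \right)} = 0$
$t = 0$
$n{\left(M \right)} = \frac{M}{-10 + M}$ ($n{\left(M \right)} = \frac{M + 0}{M - 10} = \frac{M}{-10 + M}$)
$70 E n{\left(7 \right)} = 70 \left(-22\right) \frac{7}{-10 + 7} = - 1540 \frac{7}{-3} = - 1540 \cdot 7 \left(- \frac{1}{3}\right) = \left(-1540\right) \left(- \frac{7}{3}\right) = \frac{10780}{3}$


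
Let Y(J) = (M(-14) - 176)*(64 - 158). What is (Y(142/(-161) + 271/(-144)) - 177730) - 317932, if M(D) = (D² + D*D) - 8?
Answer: -515214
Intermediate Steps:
M(D) = -8 + 2*D² (M(D) = (D² + D²) - 8 = 2*D² - 8 = -8 + 2*D²)
Y(J) = -19552 (Y(J) = ((-8 + 2*(-14)²) - 176)*(64 - 158) = ((-8 + 2*196) - 176)*(-94) = ((-8 + 392) - 176)*(-94) = (384 - 176)*(-94) = 208*(-94) = -19552)
(Y(142/(-161) + 271/(-144)) - 177730) - 317932 = (-19552 - 177730) - 317932 = -197282 - 317932 = -515214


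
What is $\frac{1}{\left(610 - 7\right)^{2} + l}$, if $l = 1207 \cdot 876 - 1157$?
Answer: $\frac{1}{1419784} \approx 7.0433 \cdot 10^{-7}$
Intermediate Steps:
$l = 1056175$ ($l = 1057332 - 1157 = 1056175$)
$\frac{1}{\left(610 - 7\right)^{2} + l} = \frac{1}{\left(610 - 7\right)^{2} + 1056175} = \frac{1}{603^{2} + 1056175} = \frac{1}{363609 + 1056175} = \frac{1}{1419784}$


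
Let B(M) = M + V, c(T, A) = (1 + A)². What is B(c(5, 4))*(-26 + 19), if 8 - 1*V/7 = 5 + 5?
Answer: -77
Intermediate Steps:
V = -14 (V = 56 - 7*(5 + 5) = 56 - 7*10 = 56 - 70 = -14)
B(M) = -14 + M (B(M) = M - 14 = -14 + M)
B(c(5, 4))*(-26 + 19) = (-14 + (1 + 4)²)*(-26 + 19) = (-14 + 5²)*(-7) = (-14 + 25)*(-7) = 11*(-7) = -77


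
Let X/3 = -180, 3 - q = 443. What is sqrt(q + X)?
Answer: 14*I*sqrt(5) ≈ 31.305*I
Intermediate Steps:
q = -440 (q = 3 - 1*443 = 3 - 443 = -440)
X = -540 (X = 3*(-180) = -540)
sqrt(q + X) = sqrt(-440 - 540) = sqrt(-980) = 14*I*sqrt(5)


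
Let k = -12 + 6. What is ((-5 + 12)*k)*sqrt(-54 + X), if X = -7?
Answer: -42*I*sqrt(61) ≈ -328.03*I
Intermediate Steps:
k = -6
((-5 + 12)*k)*sqrt(-54 + X) = ((-5 + 12)*(-6))*sqrt(-54 - 7) = (7*(-6))*sqrt(-61) = -42*I*sqrt(61)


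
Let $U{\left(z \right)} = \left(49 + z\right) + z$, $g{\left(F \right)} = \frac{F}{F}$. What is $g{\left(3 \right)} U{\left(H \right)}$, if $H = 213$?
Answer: $475$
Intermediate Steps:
$g{\left(F \right)} = 1$
$U{\left(z \right)} = 49 + 2 z$
$g{\left(3 \right)} U{\left(H \right)} = 1 \left(49 + 2 \cdot 213\right) = 1 \left(49 + 426\right) = 1 \cdot 475 = 475$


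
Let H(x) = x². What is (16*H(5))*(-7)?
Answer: -2800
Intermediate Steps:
(16*H(5))*(-7) = (16*5²)*(-7) = (16*25)*(-7) = 400*(-7) = -2800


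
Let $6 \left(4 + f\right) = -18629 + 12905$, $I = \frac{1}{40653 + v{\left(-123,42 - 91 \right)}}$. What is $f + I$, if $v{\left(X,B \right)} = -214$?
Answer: $- \frac{38740561}{40439} \approx -958.0$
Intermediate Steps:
$I = \frac{1}{40439}$ ($I = \frac{1}{40653 - 214} = \frac{1}{40439} \approx 2.4729 \cdot 10^{-5}$)
$f = -958$ ($f = -4 + \frac{-18629 + 12905}{6} = -4 + \frac{1}{6} \left(-5724\right) = -4 - 954 = -958$)
$f + I = -958 + \frac{1}{40439} = - \frac{38740561}{40439}$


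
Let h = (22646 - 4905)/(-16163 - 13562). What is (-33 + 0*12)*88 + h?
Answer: -86339141/29725 ≈ -2904.6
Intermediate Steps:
h = -17741/29725 (h = 17741/(-29725) = 17741*(-1/29725) = -17741/29725 ≈ -0.59684)
(-33 + 0*12)*88 + h = (-33 + 0*12)*88 - 17741/29725 = (-33 + 0)*88 - 17741/29725 = -33*88 - 17741/29725 = -2904 - 17741/29725 = -86339141/29725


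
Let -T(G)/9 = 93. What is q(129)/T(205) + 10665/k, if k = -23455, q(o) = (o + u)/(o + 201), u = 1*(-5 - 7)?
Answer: -65522753/143966790 ≈ -0.45512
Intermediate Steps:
u = -12 (u = 1*(-12) = -12)
q(o) = (-12 + o)/(201 + o) (q(o) = (o - 12)/(o + 201) = (-12 + o)/(201 + o))
T(G) = -837 (T(G) = -9*93 = -837)
q(129)/T(205) + 10665/k = ((-12 + 129)/(201 + 129))/(-837) + 10665/(-23455) = (117/330)*(-1/837) + 10665*(-1/23455) = ((1/330)*117)*(-1/837) - 2133/4691 = (39/110)*(-1/837) - 2133/4691 = -13/30690 - 2133/4691 = -65522753/143966790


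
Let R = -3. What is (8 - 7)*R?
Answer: -3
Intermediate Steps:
(8 - 7)*R = (8 - 7)*(-3) = 1*(-3) = -3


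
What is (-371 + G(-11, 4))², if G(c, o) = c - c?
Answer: 137641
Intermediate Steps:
G(c, o) = 0
(-371 + G(-11, 4))² = (-371 + 0)² = (-371)² = 137641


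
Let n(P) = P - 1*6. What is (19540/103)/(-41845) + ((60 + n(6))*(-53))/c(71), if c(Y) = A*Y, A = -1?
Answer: 2740904792/61202497 ≈ 44.784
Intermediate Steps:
n(P) = -6 + P (n(P) = P - 6 = -6 + P)
c(Y) = -Y
(19540/103)/(-41845) + ((60 + n(6))*(-53))/c(71) = (19540/103)/(-41845) + ((60 + (-6 + 6))*(-53))/((-1*71)) = (19540*(1/103))*(-1/41845) + ((60 + 0)*(-53))/(-71) = (19540/103)*(-1/41845) + (60*(-53))*(-1/71) = -3908/862007 - 3180*(-1/71) = -3908/862007 + 3180/71 = 2740904792/61202497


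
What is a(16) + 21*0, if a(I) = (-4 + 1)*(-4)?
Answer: 12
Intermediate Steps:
a(I) = 12 (a(I) = -3*(-4) = 12)
a(16) + 21*0 = 12 + 21*0 = 12 + 0 = 12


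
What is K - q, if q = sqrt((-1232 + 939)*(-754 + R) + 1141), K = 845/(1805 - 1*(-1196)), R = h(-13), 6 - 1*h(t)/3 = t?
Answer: 845/3001 - 3*sqrt(22818) ≈ -452.89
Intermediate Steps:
h(t) = 18 - 3*t
R = 57 (R = 18 - 3*(-13) = 18 + 39 = 57)
K = 845/3001 (K = 845/(1805 + 1196) = 845/3001 ≈ 0.28157)
q = 3*sqrt(22818) (q = sqrt((-1232 + 939)*(-754 + 57) + 1141) = sqrt(-293*(-697) + 1141) = sqrt(204221 + 1141) = sqrt(205362) = 3*sqrt(22818) ≈ 453.17)
K - q = 845/3001 - 3*sqrt(22818)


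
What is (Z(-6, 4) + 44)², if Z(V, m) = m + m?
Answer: 2704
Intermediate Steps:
Z(V, m) = 2*m
(Z(-6, 4) + 44)² = (2*4 + 44)² = (8 + 44)² = 52² = 2704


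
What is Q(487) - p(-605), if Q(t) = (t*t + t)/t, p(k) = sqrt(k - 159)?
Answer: 488 - 2*I*sqrt(191) ≈ 488.0 - 27.641*I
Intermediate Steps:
p(k) = sqrt(-159 + k)
Q(t) = (t + t**2)/t (Q(t) = (t**2 + t)/t = (t + t**2)/t)
Q(487) - p(-605) = (1 + 487) - sqrt(-159 - 605) = 488 - sqrt(-764) = 488 - 2*I*sqrt(191)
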